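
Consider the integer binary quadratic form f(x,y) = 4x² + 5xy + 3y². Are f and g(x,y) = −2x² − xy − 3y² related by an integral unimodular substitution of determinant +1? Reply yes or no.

D₁ = -23, D₂ = -23
f: translate: b→-3 (≡5 mod 8), so (4,5,3)→(4,-3,2)
f: flip: (4,-3,2)→(2,3,4)
f: translate: b→-1 (≡3 mod 4), so (2,3,4)→(2,-1,3)
f: reduced (well bottom): (2,-1,3) with a≤c, −a<b≤a
g is negative-definite; reduce −g:
−g: reduced (well bottom): (2,1,3) with a≤c, −a<b≤a
flip sign back: reduced form of g is (-2,-1,-3)
reduced forms (2, -1, 3) vs (-2, -1, -3) ⇒ inequivalent

no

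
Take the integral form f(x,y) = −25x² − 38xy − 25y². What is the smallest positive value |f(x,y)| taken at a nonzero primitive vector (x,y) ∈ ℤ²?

translate: b→-12 (≡38 mod 50), so (25,38,25)→(25,-12,12)
flip: (25,-12,12)→(12,12,25)
reduced (well bottom): (12,12,25) with a≤c, −a<b≤a
well minimum |f| = |-12| = 12 (negative-definite)

12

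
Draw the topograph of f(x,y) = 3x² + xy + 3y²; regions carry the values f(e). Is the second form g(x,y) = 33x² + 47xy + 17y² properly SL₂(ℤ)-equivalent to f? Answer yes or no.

D₁ = -35, D₂ = -35
f: reduced (well bottom): (3,1,3) with a≤c, −a<b≤a
g: translate: b→-19 (≡47 mod 66), so (33,47,17)→(33,-19,3)
g: flip: (33,-19,3)→(3,19,33)
g: translate: b→1 (≡19 mod 6), so (3,19,33)→(3,1,3)
g: reduced (well bottom): (3,1,3) with a≤c, −a<b≤a
reduced forms (3, 1, 3) vs (3, 1, 3) ⇒ equivalent

yes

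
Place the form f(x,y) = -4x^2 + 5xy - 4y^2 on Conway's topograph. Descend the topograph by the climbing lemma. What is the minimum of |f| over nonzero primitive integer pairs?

translate: b→3 (≡-5 mod 8), so (4,-5,4)→(4,3,3)
flip: (4,3,3)→(3,-3,4)
translate: b→3 (≡-3 mod 6), so (3,-3,4)→(3,3,4)
reduced (well bottom): (3,3,4) with a≤c, −a<b≤a
well minimum |f| = |-3| = 3 (negative-definite)

3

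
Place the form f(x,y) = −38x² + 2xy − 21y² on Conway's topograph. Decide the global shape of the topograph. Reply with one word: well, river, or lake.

D = b²−4ac = 2² − 4·(-38)·(-21) = -3188
D < 0 ⇒ definite ⇒ every region one sign ⇒ single well

well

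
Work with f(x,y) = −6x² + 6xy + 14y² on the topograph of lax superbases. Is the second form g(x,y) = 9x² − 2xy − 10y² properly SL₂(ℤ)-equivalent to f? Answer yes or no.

D₁ = 372, D₂ = 364
discriminants differ ⇒ not SL₂(ℤ)-equivalent

no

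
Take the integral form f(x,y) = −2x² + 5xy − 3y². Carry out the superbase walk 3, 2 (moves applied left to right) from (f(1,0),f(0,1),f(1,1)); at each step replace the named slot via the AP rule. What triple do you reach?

start (-2,-3,0) = (f(1,0),f(0,1),f(1,1))
replace slot 3: 2·((-2)+(-3)) − 0 = -10 → (-2,-3,-10)
replace slot 2: 2·((-2)+(-10)) − (-3) = -21 → (-2,-21,-10)

-2,-21,-10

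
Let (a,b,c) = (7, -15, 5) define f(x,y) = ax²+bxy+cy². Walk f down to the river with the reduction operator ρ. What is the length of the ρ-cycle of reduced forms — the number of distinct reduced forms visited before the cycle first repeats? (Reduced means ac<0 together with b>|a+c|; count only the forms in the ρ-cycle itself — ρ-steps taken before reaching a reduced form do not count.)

D = 85, ⌊√D⌋ = 9
descent: ρ → (5,5,-3)  [lands on river]
river: ρ → (-3,7,3)
river: ρ → (3,5,-5)
river: ρ → (-5,5,3)
river: ρ → (3,7,-3)
river: ρ → (-3,5,5)
ρ-cycle length = 6 (tail of 1 descent step not counted)

6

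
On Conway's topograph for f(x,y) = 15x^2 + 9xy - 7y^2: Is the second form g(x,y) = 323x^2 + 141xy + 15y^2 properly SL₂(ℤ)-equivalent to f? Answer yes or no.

D₁ = 501, D₂ = 501
river cycle of f (length 8): (-7, 19, 5), (5, 21, -3), (-3, 21, 5), (5, 19, -7), (-7, 9, 15), (15, 21, -1), (-1, 21, 15), (15, 9, -7)
river cycle of g (length 8): (15, 9, -7), (-7, 19, 5), (5, 21, -3), (-3, 21, 5), (5, 19, -7), (-7, 9, 15), (15, 21, -1), (-1, 21, 15)
cycles coincide ⇒ equivalent

yes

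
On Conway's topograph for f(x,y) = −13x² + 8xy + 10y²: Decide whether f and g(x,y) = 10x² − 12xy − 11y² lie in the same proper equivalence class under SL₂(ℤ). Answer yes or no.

D₁ = 584, D₂ = 584
river cycle of f (length 8): (10, 12, -11), (-11, 10, 11), (11, 12, -10), (-10, 8, 13), (13, 18, -5), (-5, 22, 5), (5, 18, -13), (-13, 8, 10)
river cycle of g (length 8): (-11, 12, 10), (10, 8, -13), (-13, 18, 5), (5, 22, -5), (-5, 18, 13), (13, 8, -10), (-10, 12, 11), (11, 10, -11)
cycles differ ⇒ inequivalent

no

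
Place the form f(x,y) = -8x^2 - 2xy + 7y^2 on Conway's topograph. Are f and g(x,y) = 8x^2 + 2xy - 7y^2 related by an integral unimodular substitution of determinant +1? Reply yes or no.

D₁ = 228, D₂ = 228
river cycle of f (length 6): (7, 2, -8), (-8, 14, 1), (1, 14, -8), (-8, 2, 7), (7, 12, -3), (-3, 12, 7)
river cycle of g (length 6): (-7, 12, 3), (3, 12, -7), (-7, 2, 8), (8, 14, -1), (-1, 14, 8), (8, 2, -7)
cycles differ ⇒ inequivalent

no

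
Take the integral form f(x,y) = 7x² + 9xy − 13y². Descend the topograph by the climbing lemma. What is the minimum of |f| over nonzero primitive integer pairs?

river: ρ → (-13,17,3)
river: ρ → (3,19,-7)
river: ρ → (-7,9,13)
river: ρ → (13,17,-3)
river: ρ → (-3,19,7)
river: ρ → (7,9,-13)
closes: descent 0, river 6
min |a| on river = 3

3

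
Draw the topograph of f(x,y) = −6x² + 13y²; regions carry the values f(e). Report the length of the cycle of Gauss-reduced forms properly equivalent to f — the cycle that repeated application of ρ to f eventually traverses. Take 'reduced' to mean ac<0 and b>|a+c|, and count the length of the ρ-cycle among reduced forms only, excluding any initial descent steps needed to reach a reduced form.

D = 312, ⌊√D⌋ = 17
descent: ρ → (13,0,-6)
descent: ρ → (-6,12,7)  [lands on river]
river: ρ → (7,16,-2)
river: ρ → (-2,16,7)
river: ρ → (7,12,-6)
ρ-cycle length = 4 (tail of 2 descent steps not counted)

4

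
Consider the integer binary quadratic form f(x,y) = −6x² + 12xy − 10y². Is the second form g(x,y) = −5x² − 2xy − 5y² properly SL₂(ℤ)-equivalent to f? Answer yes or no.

D₁ = -96, D₂ = -96
f is negative-definite; reduce −f:
−f: translate: b→0 (≡-12 mod 12), so (6,-12,10)→(6,0,4)
−f: flip: (6,0,4)→(4,0,6)
−f: reduced (well bottom): (4,0,6) with a≤c, −a<b≤a
flip sign back: reduced form of f is (-4,0,-6)
g is negative-definite; reduce −g:
−g: reduced (well bottom): (5,2,5) with a≤c, −a<b≤a
flip sign back: reduced form of g is (-5,-2,-5)
reduced forms (-4, 0, -6) vs (-5, -2, -5) ⇒ inequivalent

no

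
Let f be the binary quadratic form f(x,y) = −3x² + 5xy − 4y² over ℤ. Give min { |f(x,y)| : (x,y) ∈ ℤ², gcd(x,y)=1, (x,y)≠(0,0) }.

translate: b→1 (≡-5 mod 6), so (3,-5,4)→(3,1,2)
flip: (3,1,2)→(2,-1,3)
reduced (well bottom): (2,-1,3) with a≤c, −a<b≤a
well minimum |f| = |-2| = 2 (negative-definite)

2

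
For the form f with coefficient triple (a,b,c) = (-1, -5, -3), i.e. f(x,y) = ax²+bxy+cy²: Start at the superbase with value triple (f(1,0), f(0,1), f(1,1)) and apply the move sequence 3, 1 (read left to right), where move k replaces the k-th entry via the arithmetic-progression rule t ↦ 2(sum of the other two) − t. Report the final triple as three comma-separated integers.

start (-1,-3,-9) = (f(1,0),f(0,1),f(1,1))
replace slot 3: 2·((-1)+(-3)) − (-9) = 1 → (-1,-3,1)
replace slot 1: 2·((-3)+1) − (-1) = -3 → (-3,-3,1)

-3,-3,1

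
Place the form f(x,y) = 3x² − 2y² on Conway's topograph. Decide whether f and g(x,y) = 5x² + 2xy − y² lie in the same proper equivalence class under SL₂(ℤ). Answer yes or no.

D₁ = 24, D₂ = 24
river cycle of f (length 2): (-2, 4, 1), (1, 4, -2)
river cycle of g (length 2): (-1, 4, 2), (2, 4, -1)
cycles differ ⇒ inequivalent

no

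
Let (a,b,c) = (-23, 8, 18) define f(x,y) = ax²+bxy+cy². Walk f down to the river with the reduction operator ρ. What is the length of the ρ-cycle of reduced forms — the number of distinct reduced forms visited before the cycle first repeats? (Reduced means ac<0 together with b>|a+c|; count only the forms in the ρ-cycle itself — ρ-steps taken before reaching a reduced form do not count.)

D = 1720, ⌊√D⌋ = 41
river: ρ → (18,28,-13)
river: ρ → (-13,24,22)
river: ρ → (22,20,-15)
river: ρ → (-15,40,2)
river: ρ → (2,40,-15)
river: ρ → (-15,20,22)
river: ρ → (22,24,-13)
river: ρ → (-13,28,18)
river: ρ → (18,8,-23)
river: ρ → (-23,38,3)
river: ρ → (3,40,-10)
river: ρ → (-10,40,3)
river: ρ → (3,38,-23)
river: ρ → (-23,8,18)
ρ-cycle length = 14 (tail of 0 descent steps not counted)

14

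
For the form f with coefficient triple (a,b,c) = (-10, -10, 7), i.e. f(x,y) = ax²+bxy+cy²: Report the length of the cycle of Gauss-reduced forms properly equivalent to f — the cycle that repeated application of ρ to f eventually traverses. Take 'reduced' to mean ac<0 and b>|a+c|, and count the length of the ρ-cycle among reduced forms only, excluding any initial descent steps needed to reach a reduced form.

D = 380, ⌊√D⌋ = 19
descent: ρ → (7,10,-10)  [lands on river]
river: ρ → (-10,10,7)
river: ρ → (7,18,-2)
river: ρ → (-2,18,7)
ρ-cycle length = 4 (tail of 1 descent step not counted)

4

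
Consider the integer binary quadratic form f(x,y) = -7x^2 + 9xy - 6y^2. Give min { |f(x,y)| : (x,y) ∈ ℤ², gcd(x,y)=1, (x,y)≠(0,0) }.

translate: b→5 (≡-9 mod 14), so (7,-9,6)→(7,5,4)
flip: (7,5,4)→(4,-5,7)
translate: b→3 (≡-5 mod 8), so (4,-5,7)→(4,3,6)
reduced (well bottom): (4,3,6) with a≤c, −a<b≤a
well minimum |f| = |-4| = 4 (negative-definite)

4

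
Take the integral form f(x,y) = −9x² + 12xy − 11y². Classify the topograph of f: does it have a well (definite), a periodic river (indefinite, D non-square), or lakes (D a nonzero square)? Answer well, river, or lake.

D = b²−4ac = 12² − 4·(-9)·(-11) = -252
D < 0 ⇒ definite ⇒ every region one sign ⇒ single well

well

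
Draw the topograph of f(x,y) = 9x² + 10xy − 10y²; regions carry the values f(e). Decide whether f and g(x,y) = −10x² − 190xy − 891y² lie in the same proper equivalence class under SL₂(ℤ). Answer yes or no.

D₁ = 460, D₂ = 460
river cycle of f (length 10): (-10, 10, 9), (9, 8, -11), (-11, 14, 6), (6, 10, -15), (-15, 20, 1), (1, 20, -15), (-15, 10, 6), (6, 14, -11), (-11, 8, 9), (9, 10, -10)
river cycle of g (length 10): (-10, 10, 9), (9, 8, -11), (-11, 14, 6), (6, 10, -15), (-15, 20, 1), (1, 20, -15), (-15, 10, 6), (6, 14, -11), (-11, 8, 9), (9, 10, -10)
cycles coincide ⇒ equivalent

yes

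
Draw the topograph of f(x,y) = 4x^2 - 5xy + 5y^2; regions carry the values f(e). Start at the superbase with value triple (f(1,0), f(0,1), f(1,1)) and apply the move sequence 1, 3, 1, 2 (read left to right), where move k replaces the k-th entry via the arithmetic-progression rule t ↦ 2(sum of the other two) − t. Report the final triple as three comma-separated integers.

start (4,5,4) = (f(1,0),f(0,1),f(1,1))
replace slot 1: 2·(5+4) − 4 = 14 → (14,5,4)
replace slot 3: 2·(14+5) − 4 = 34 → (14,5,34)
replace slot 1: 2·(5+34) − 14 = 64 → (64,5,34)
replace slot 2: 2·(64+34) − 5 = 191 → (64,191,34)

64,191,34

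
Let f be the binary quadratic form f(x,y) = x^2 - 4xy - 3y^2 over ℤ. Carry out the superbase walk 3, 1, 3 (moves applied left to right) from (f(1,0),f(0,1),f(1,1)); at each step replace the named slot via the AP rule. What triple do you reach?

start (1,-3,-6) = (f(1,0),f(0,1),f(1,1))
replace slot 3: 2·(1+(-3)) − (-6) = 2 → (1,-3,2)
replace slot 1: 2·((-3)+2) − 1 = -3 → (-3,-3,2)
replace slot 3: 2·((-3)+(-3)) − 2 = -14 → (-3,-3,-14)

-3,-3,-14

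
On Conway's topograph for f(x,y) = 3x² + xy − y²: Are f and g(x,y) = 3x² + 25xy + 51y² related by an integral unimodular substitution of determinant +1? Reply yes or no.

D₁ = 13, D₂ = 13
river cycle of f (length 2): (-1, 3, 1), (1, 3, -1)
river cycle of g (length 2): (-1, 3, 1), (1, 3, -1)
cycles coincide ⇒ equivalent

yes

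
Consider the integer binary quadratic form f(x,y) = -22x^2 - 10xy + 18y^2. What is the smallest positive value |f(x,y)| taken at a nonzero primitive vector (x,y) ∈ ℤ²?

descent: ρ → (18,10,-22)  [lands on river]
river: ρ → (-22,34,6)
river: ρ → (6,38,-10)
river: ρ → (-10,22,30)
river: ρ → (30,38,-2)
river: ρ → (-2,38,30)
river: ρ → (30,22,-10)
river: ρ → (-10,38,6)
river: ρ → (6,34,-22)
river: ρ → (-22,10,18)
river: ρ → (18,26,-14)
river: ρ → (-14,30,14)
river: ρ → (14,26,-18)
river: ρ → (-18,10,22)
river: ρ → (22,34,-6)
river: ρ → (-6,38,10)
river: ρ → (10,22,-30)
river: ρ → (-30,38,2)
river: ρ → (2,38,-30)
river: ρ → (-30,22,10)
river: ρ → (10,38,-6)
river: ρ → (-6,34,22)
river: ρ → (22,10,-18)
river: ρ → (-18,26,14)
river: ρ → (14,30,-14)
river: ρ → (-14,26,18)
closes: descent 1, river 26
min |a| on river = 2

2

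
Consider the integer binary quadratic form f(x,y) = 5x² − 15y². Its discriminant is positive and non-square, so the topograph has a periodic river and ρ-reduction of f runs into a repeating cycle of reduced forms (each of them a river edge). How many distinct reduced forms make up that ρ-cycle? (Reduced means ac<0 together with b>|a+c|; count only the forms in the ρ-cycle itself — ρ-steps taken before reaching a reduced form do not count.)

D = 300, ⌊√D⌋ = 17
descent: ρ → (-15,0,5)
descent: ρ → (5,10,-10)  [lands on river]
river: ρ → (-10,10,5)
ρ-cycle length = 2 (tail of 2 descent steps not counted)

2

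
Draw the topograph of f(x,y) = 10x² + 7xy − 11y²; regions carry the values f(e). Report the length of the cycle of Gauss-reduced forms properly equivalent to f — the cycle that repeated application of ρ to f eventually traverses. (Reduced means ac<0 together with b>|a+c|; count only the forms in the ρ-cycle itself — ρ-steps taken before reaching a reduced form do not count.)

D = 489, ⌊√D⌋ = 22
river: ρ → (-11,15,6)
river: ρ → (6,21,-2)
river: ρ → (-2,19,16)
river: ρ → (16,13,-5)
river: ρ → (-5,17,10)
river: ρ → (10,3,-12)
river: ρ → (-12,21,1)
river: ρ → (1,21,-12)
river: ρ → (-12,3,10)
river: ρ → (10,17,-5)
river: ρ → (-5,13,16)
river: ρ → (16,19,-2)
river: ρ → (-2,21,6)
river: ρ → (6,15,-11)
river: ρ → (-11,7,10)
river: ρ → (10,13,-8)
river: ρ → (-8,19,4)
river: ρ → (4,21,-3)
river: ρ → (-3,21,4)
river: ρ → (4,19,-8)
river: ρ → (-8,13,10)
river: ρ → (10,7,-11)
ρ-cycle length = 22 (tail of 0 descent steps not counted)

22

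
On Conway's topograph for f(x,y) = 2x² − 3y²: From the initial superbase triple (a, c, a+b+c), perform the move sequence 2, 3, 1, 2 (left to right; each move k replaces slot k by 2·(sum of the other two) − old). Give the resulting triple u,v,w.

start (2,-3,-1) = (f(1,0),f(0,1),f(1,1))
replace slot 2: 2·(2+(-1)) − (-3) = 5 → (2,5,-1)
replace slot 3: 2·(2+5) − (-1) = 15 → (2,5,15)
replace slot 1: 2·(5+15) − 2 = 38 → (38,5,15)
replace slot 2: 2·(38+15) − 5 = 101 → (38,101,15)

38,101,15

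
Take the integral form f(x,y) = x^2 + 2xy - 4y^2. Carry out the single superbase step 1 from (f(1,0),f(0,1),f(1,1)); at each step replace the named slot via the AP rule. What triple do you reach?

start (1,-4,-1) = (f(1,0),f(0,1),f(1,1))
replace slot 1: 2·((-4)+(-1)) − 1 = -11 → (-11,-4,-1)

-11,-4,-1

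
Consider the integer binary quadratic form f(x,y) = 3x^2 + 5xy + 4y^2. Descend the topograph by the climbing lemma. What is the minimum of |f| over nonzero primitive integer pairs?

translate: b→-1 (≡5 mod 6), so (3,5,4)→(3,-1,2)
flip: (3,-1,2)→(2,1,3)
reduced (well bottom): (2,1,3) with a≤c, −a<b≤a
well minimum = a = 2

2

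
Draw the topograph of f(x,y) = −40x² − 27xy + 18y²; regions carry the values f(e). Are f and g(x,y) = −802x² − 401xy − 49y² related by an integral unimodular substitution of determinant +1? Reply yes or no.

D₁ = 3609, D₂ = 3609
river cycle of f (length 14): (18, 27, -40), (-40, 53, 5), (5, 57, -18), (-18, 51, 14), (14, 33, -45), (-45, 57, 2), (2, 59, -16), (-16, 37, 35), (35, 33, -18), (-18, 39, 29), … (4 more)
river cycle of g (length 14): (18, 27, -40), (-40, 53, 5), (5, 57, -18), (-18, 51, 14), (14, 33, -45), (-45, 57, 2), (2, 59, -16), (-16, 37, 35), (35, 33, -18), (-18, 39, 29), … (4 more)
cycles coincide ⇒ equivalent

yes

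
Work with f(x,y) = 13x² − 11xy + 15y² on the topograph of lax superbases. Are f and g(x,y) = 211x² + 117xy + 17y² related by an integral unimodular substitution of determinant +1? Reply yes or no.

D₁ = -659, D₂ = -659
f: reduced (well bottom): (13,-11,15) with a≤c, −a<b≤a
g: flip: (211,117,17)→(17,-117,211)
g: translate: b→-15 (≡-117 mod 34), so (17,-117,211)→(17,-15,13)
g: flip: (17,-15,13)→(13,15,17)
g: translate: b→-11 (≡15 mod 26), so (13,15,17)→(13,-11,15)
g: reduced (well bottom): (13,-11,15) with a≤c, −a<b≤a
reduced forms (13, -11, 15) vs (13, -11, 15) ⇒ equivalent

yes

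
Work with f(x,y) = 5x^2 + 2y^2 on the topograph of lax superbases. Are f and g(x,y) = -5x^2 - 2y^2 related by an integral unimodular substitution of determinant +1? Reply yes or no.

D₁ = -40, D₂ = -40
f: flip: (5,0,2)→(2,0,5)
f: reduced (well bottom): (2,0,5) with a≤c, −a<b≤a
g is negative-definite; reduce −g:
−g: flip: (5,0,2)→(2,0,5)
−g: reduced (well bottom): (2,0,5) with a≤c, −a<b≤a
flip sign back: reduced form of g is (-2,0,-5)
reduced forms (2, 0, 5) vs (-2, 0, -5) ⇒ inequivalent

no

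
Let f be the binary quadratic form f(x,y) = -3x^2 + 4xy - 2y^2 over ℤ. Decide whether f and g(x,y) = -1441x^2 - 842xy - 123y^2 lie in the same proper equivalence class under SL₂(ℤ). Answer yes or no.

D₁ = -8, D₂ = -8
f is negative-definite; reduce −f:
−f: translate: b→2 (≡-4 mod 6), so (3,-4,2)→(3,2,1)
−f: flip: (3,2,1)→(1,-2,3)
−f: translate: b→0 (≡-2 mod 2), so (1,-2,3)→(1,0,2)
−f: reduced (well bottom): (1,0,2) with a≤c, −a<b≤a
flip sign back: reduced form of f is (-1,0,-2)
g is negative-definite; reduce −g:
−g: flip: (1441,842,123)→(123,-842,1441)
−g: translate: b→-104 (≡-842 mod 246), so (123,-842,1441)→(123,-104,22)
−g: flip: (123,-104,22)→(22,104,123)
−g: translate: b→16 (≡104 mod 44), so (22,104,123)→(22,16,3)
−g: flip: (22,16,3)→(3,-16,22)
−g: translate: b→2 (≡-16 mod 6), so (3,-16,22)→(3,2,1)
−g: flip: (3,2,1)→(1,-2,3)
−g: translate: b→0 (≡-2 mod 2), so (1,-2,3)→(1,0,2)
−g: reduced (well bottom): (1,0,2) with a≤c, −a<b≤a
flip sign back: reduced form of g is (-1,0,-2)
reduced forms (-1, 0, -2) vs (-1, 0, -2) ⇒ equivalent

yes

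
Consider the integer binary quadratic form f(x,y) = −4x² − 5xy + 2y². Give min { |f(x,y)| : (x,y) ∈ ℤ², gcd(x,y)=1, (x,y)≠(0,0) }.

descent: ρ → (2,5,-4)  [lands on river]
river: ρ → (-4,3,3)
river: ρ → (3,3,-4)
river: ρ → (-4,5,2)
river: ρ → (2,7,-1)
river: ρ → (-1,7,2)
closes: descent 1, river 6
min |a| on river = 1

1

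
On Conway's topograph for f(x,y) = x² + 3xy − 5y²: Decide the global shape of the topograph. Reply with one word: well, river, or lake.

D = b²−4ac = 3² − 4·1·(-5) = 29
D > 0 non-square ⇒ indefinite ⇒ periodic river

river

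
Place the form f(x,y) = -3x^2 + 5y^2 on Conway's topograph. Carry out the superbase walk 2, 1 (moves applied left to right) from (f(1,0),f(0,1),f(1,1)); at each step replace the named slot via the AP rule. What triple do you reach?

start (-3,5,2) = (f(1,0),f(0,1),f(1,1))
replace slot 2: 2·((-3)+2) − 5 = -7 → (-3,-7,2)
replace slot 1: 2·((-7)+2) − (-3) = -7 → (-7,-7,2)

-7,-7,2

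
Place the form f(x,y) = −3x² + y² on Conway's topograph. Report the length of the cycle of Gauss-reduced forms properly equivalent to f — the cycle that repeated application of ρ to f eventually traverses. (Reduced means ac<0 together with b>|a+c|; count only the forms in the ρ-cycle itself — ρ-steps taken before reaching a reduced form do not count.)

D = 12, ⌊√D⌋ = 3
descent: ρ → (1,2,-2)  [lands on river]
river: ρ → (-2,2,1)
ρ-cycle length = 2 (tail of 1 descent step not counted)

2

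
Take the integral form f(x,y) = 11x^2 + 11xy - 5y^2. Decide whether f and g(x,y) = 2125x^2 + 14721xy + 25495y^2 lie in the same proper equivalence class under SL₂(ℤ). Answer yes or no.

D₁ = 341, D₂ = 341
river cycle of f (length 6): (-5, 9, 13), (13, 17, -1), (-1, 17, 13), (13, 9, -5), (-5, 11, 11), (11, 11, -5)
river cycle of g (length 6): (11, 11, -5), (-5, 9, 13), (13, 17, -1), (-1, 17, 13), (13, 9, -5), (-5, 11, 11)
cycles coincide ⇒ equivalent

yes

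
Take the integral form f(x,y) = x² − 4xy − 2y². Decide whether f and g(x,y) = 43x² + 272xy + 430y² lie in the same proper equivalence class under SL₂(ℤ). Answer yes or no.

D₁ = 24, D₂ = 24
river cycle of f (length 2): (-2, 4, 1), (1, 4, -2)
river cycle of g (length 2): (1, 4, -2), (-2, 4, 1)
cycles coincide ⇒ equivalent

yes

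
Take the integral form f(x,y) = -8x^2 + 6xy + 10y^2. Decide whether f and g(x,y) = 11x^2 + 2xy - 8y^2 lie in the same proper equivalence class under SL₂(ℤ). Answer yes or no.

D₁ = 356, D₂ = 356
river cycle of f (length 14): (10, 14, -4), (-4, 18, 2), (2, 18, -4), (-4, 14, 10), (10, 6, -8), (-8, 10, 8), (8, 6, -10), (-10, 14, 4), (4, 18, -2), (-2, 18, 4), … (4 more)
river cycle of g (length 10): (-8, 14, 5), (5, 16, -5), (-5, 14, 8), (8, 18, -1), (-1, 18, 8), (8, 14, -5), (-5, 16, 5), (5, 14, -8), (-8, 18, 1), (1, 18, -8)
cycles differ ⇒ inequivalent

no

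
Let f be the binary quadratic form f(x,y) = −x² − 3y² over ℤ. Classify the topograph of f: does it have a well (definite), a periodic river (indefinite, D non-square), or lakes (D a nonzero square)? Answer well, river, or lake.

D = b²−4ac = 0² − 4·(-1)·(-3) = -12
D < 0 ⇒ definite ⇒ every region one sign ⇒ single well

well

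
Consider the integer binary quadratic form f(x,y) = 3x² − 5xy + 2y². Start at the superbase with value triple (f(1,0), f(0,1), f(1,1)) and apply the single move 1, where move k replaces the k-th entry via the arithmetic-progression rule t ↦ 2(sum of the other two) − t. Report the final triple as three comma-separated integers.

start (3,2,0) = (f(1,0),f(0,1),f(1,1))
replace slot 1: 2·(2+0) − 3 = 1 → (1,2,0)

1,2,0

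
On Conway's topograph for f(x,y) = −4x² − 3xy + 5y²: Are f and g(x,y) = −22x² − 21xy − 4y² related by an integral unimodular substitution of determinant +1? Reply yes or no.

D₁ = 89, D₂ = 89
river cycle of f (length 14): (5, 3, -4), (-4, 5, 4), (4, 3, -5), (-5, 7, 2), (2, 9, -1), (-1, 9, 2), (2, 7, -5), (-5, 3, 4), (4, 5, -4), (-4, 3, 5), … (4 more)
river cycle of g (length 14): (-4, 5, 4), (4, 3, -5), (-5, 7, 2), (2, 9, -1), (-1, 9, 2), (2, 7, -5), (-5, 3, 4), (4, 5, -4), (-4, 3, 5), (5, 7, -2), … (4 more)
cycles coincide ⇒ equivalent

yes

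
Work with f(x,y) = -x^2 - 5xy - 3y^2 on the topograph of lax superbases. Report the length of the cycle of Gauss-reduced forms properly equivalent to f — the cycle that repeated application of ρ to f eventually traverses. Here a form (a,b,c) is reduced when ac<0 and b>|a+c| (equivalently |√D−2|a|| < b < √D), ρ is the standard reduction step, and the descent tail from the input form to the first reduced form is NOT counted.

D = 13, ⌊√D⌋ = 3
descent: ρ → (-3,-1,1)
descent: ρ → (1,3,-1)  [lands on river]
river: ρ → (-1,3,1)
ρ-cycle length = 2 (tail of 2 descent steps not counted)

2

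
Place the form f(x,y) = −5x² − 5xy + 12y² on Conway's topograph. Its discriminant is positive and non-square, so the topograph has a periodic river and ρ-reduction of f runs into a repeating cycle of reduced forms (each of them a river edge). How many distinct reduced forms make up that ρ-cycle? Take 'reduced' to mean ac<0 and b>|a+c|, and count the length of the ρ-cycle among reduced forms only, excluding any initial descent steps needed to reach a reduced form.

D = 265, ⌊√D⌋ = 16
descent: ρ → (12,5,-5)
descent: ρ → (-5,15,2)  [lands on river]
river: ρ → (2,13,-12)
river: ρ → (-12,11,3)
river: ρ → (3,13,-8)
river: ρ → (-8,3,8)
river: ρ → (8,13,-3)
river: ρ → (-3,11,12)
river: ρ → (12,13,-2)
river: ρ → (-2,15,5)
river: ρ → (5,15,-2)
river: ρ → (-2,13,12)
river: ρ → (12,11,-3)
river: ρ → (-3,13,8)
river: ρ → (8,3,-8)
river: ρ → (-8,13,3)
river: ρ → (3,11,-12)
river: ρ → (-12,13,2)
river: ρ → (2,15,-5)
ρ-cycle length = 18 (tail of 2 descent steps not counted)

18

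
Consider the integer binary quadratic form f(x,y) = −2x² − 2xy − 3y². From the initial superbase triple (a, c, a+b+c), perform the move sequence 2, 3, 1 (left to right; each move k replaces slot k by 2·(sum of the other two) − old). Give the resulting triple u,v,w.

start (-2,-3,-7) = (f(1,0),f(0,1),f(1,1))
replace slot 2: 2·((-2)+(-7)) − (-3) = -15 → (-2,-15,-7)
replace slot 3: 2·((-2)+(-15)) − (-7) = -27 → (-2,-15,-27)
replace slot 1: 2·((-15)+(-27)) − (-2) = -82 → (-82,-15,-27)

-82,-15,-27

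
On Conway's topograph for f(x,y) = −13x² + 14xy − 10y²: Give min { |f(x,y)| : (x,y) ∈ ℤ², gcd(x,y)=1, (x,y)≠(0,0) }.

translate: b→12 (≡-14 mod 26), so (13,-14,10)→(13,12,9)
flip: (13,12,9)→(9,-12,13)
translate: b→6 (≡-12 mod 18), so (9,-12,13)→(9,6,10)
reduced (well bottom): (9,6,10) with a≤c, −a<b≤a
well minimum |f| = |-9| = 9 (negative-definite)

9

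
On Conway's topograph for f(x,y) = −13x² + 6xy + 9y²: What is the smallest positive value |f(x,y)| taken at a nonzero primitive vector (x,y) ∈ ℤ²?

river: ρ → (9,12,-10)
river: ρ → (-10,8,11)
river: ρ → (11,14,-7)
river: ρ → (-7,14,11)
river: ρ → (11,8,-10)
river: ρ → (-10,12,9)
river: ρ → (9,6,-13)
river: ρ → (-13,20,2)
river: ρ → (2,20,-13)
river: ρ → (-13,6,9)
closes: descent 0, river 10
min |a| on river = 2

2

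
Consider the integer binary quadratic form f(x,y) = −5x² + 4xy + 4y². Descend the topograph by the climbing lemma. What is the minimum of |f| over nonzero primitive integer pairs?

river: ρ → (4,4,-5)
river: ρ → (-5,6,3)
river: ρ → (3,6,-5)
river: ρ → (-5,4,4)
closes: descent 0, river 4
min |a| on river = 3

3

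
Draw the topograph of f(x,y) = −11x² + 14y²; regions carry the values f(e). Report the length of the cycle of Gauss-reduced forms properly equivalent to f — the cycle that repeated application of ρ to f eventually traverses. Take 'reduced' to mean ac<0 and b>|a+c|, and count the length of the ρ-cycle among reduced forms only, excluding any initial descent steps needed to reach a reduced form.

D = 616, ⌊√D⌋ = 24
descent: ρ → (14,0,-11)
descent: ρ → (-11,22,3)  [lands on river]
river: ρ → (3,20,-18)
river: ρ → (-18,16,5)
river: ρ → (5,24,-2)
river: ρ → (-2,24,5)
river: ρ → (5,16,-18)
river: ρ → (-18,20,3)
river: ρ → (3,22,-11)
ρ-cycle length = 8 (tail of 2 descent steps not counted)

8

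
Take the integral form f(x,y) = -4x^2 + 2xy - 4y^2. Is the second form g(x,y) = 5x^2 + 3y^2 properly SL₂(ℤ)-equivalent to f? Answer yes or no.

D₁ = -60, D₂ = -60
f is negative-definite; reduce −f:
−f: flip: (4,-2,4)→(4,2,4)
−f: reduced (well bottom): (4,2,4) with a≤c, −a<b≤a
flip sign back: reduced form of f is (-4,-2,-4)
g: flip: (5,0,3)→(3,0,5)
g: reduced (well bottom): (3,0,5) with a≤c, −a<b≤a
reduced forms (-4, -2, -4) vs (3, 0, 5) ⇒ inequivalent

no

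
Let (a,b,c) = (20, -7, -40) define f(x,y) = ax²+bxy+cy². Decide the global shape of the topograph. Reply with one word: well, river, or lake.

D = b²−4ac = (-7)² − 4·20·(-40) = 3249
D = 57² is a perfect square ⇒ form factors over ℤ ⇒ lakes

lake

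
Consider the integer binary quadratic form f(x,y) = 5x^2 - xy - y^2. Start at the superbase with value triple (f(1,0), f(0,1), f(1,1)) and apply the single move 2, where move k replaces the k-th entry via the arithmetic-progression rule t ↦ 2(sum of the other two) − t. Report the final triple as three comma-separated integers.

start (5,-1,3) = (f(1,0),f(0,1),f(1,1))
replace slot 2: 2·(5+3) − (-1) = 17 → (5,17,3)

5,17,3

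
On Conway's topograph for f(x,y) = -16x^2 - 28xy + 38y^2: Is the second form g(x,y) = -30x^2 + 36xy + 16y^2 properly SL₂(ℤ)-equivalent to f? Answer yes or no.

D₁ = 3216, D₂ = 3216
river cycle of f (length 14): (38, 28, -16), (-16, 36, 30), (30, 24, -22), (-22, 20, 32), (32, 44, -10), (-10, 56, 2), (2, 56, -10), (-10, 44, 32), (32, 20, -22), (-22, 24, 30), … (4 more)
river cycle of g (length 14): (16, 28, -38), (-38, 48, 6), (6, 48, -38), (-38, 28, 16), (16, 36, -30), (-30, 24, 22), (22, 20, -32), (-32, 44, 10), (10, 56, -2), (-2, 56, 10), … (4 more)
cycles differ ⇒ inequivalent

no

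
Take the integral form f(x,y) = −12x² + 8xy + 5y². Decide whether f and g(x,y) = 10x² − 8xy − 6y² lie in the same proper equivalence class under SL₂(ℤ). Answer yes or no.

D₁ = 304, D₂ = 304
river cycle of f (length 12): (5, 12, -8), (-8, 4, 9), (9, 14, -3), (-3, 16, 4), (4, 16, -3), (-3, 14, 9), (9, 4, -8), (-8, 12, 5), (5, 8, -12), (-12, 16, 1), … (2 more)
river cycle of g (length 6): (-6, 8, 10), (10, 12, -4), (-4, 12, 10), (10, 8, -6), (-6, 16, 2), (2, 16, -6)
cycles differ ⇒ inequivalent

no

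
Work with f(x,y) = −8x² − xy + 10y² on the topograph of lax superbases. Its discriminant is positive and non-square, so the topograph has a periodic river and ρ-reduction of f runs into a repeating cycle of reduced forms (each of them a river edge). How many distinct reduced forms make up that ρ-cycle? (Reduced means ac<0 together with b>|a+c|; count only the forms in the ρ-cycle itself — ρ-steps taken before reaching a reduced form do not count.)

D = 321, ⌊√D⌋ = 17
descent: ρ → (10,1,-8)
descent: ρ → (-8,15,3)  [lands on river]
river: ρ → (3,15,-8)
river: ρ → (-8,17,1)
river: ρ → (1,17,-8)
ρ-cycle length = 4 (tail of 2 descent steps not counted)

4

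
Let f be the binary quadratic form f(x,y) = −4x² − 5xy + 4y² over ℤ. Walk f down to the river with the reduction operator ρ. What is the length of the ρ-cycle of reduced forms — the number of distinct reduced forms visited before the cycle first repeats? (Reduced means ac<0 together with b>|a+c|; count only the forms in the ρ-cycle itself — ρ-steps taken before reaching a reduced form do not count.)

D = 89, ⌊√D⌋ = 9
descent: ρ → (4,5,-4)  [lands on river]
river: ρ → (-4,3,5)
river: ρ → (5,7,-2)
river: ρ → (-2,9,1)
river: ρ → (1,9,-2)
river: ρ → (-2,7,5)
river: ρ → (5,3,-4)
river: ρ → (-4,5,4)
river: ρ → (4,3,-5)
river: ρ → (-5,7,2)
river: ρ → (2,9,-1)
river: ρ → (-1,9,2)
river: ρ → (2,7,-5)
river: ρ → (-5,3,4)
ρ-cycle length = 14 (tail of 1 descent step not counted)

14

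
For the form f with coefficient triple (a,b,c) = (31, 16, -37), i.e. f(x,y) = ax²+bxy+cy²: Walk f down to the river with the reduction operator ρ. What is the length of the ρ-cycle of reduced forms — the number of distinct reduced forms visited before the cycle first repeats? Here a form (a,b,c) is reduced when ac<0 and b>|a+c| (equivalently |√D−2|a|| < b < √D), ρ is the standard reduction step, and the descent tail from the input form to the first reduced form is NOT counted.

D = 4844, ⌊√D⌋ = 69
river: ρ → (-37,58,10)
river: ρ → (10,62,-25)
river: ρ → (-25,38,34)
river: ρ → (34,30,-29)
river: ρ → (-29,28,35)
river: ρ → (35,42,-22)
river: ρ → (-22,46,31)
river: ρ → (31,16,-37)
ρ-cycle length = 8 (tail of 0 descent steps not counted)

8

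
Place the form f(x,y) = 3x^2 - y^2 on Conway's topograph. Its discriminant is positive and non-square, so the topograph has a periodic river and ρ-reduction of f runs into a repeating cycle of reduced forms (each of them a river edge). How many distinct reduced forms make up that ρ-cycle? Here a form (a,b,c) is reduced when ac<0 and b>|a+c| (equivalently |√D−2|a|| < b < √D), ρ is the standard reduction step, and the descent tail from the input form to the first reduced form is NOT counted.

D = 12, ⌊√D⌋ = 3
descent: ρ → (-1,2,2)  [lands on river]
river: ρ → (2,2,-1)
ρ-cycle length = 2 (tail of 1 descent step not counted)

2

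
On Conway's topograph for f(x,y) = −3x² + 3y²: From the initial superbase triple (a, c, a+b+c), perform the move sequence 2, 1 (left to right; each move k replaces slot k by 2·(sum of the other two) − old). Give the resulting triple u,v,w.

start (-3,3,0) = (f(1,0),f(0,1),f(1,1))
replace slot 2: 2·((-3)+0) − 3 = -9 → (-3,-9,0)
replace slot 1: 2·((-9)+0) − (-3) = -15 → (-15,-9,0)

-15,-9,0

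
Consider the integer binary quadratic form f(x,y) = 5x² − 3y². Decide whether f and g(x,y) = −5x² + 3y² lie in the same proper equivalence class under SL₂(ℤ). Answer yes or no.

D₁ = 60, D₂ = 60
river cycle of f (length 2): (-3, 6, 2), (2, 6, -3)
river cycle of g (length 2): (3, 6, -2), (-2, 6, 3)
cycles differ ⇒ inequivalent

no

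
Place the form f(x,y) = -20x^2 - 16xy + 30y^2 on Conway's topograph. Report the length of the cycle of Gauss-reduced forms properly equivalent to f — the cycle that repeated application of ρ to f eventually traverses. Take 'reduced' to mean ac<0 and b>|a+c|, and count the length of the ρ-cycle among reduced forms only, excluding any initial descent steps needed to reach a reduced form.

D = 2656, ⌊√D⌋ = 51
descent: ρ → (30,16,-20)  [lands on river]
river: ρ → (-20,24,26)
river: ρ → (26,28,-18)
river: ρ → (-18,44,10)
river: ρ → (10,36,-34)
river: ρ → (-34,32,12)
river: ρ → (12,40,-22)
river: ρ → (-22,48,4)
river: ρ → (4,48,-22)
river: ρ → (-22,40,12)
river: ρ → (12,32,-34)
river: ρ → (-34,36,10)
river: ρ → (10,44,-18)
river: ρ → (-18,28,26)
river: ρ → (26,24,-20)
river: ρ → (-20,16,30)
river: ρ → (30,44,-6)
river: ρ → (-6,40,44)
river: ρ → (44,48,-2)
river: ρ → (-2,48,44)
river: ρ → (44,40,-6)
river: ρ → (-6,44,30)
ρ-cycle length = 22 (tail of 1 descent step not counted)

22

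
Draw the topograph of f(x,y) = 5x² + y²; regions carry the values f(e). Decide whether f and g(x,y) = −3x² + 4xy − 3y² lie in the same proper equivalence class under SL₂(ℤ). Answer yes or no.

D₁ = -20, D₂ = -20
f: flip: (5,0,1)→(1,0,5)
f: reduced (well bottom): (1,0,5) with a≤c, −a<b≤a
g is negative-definite; reduce −g:
−g: translate: b→2 (≡-4 mod 6), so (3,-4,3)→(3,2,2)
−g: flip: (3,2,2)→(2,-2,3)
−g: translate: b→2 (≡-2 mod 4), so (2,-2,3)→(2,2,3)
−g: reduced (well bottom): (2,2,3) with a≤c, −a<b≤a
flip sign back: reduced form of g is (-2,-2,-3)
reduced forms (1, 0, 5) vs (-2, -2, -3) ⇒ inequivalent

no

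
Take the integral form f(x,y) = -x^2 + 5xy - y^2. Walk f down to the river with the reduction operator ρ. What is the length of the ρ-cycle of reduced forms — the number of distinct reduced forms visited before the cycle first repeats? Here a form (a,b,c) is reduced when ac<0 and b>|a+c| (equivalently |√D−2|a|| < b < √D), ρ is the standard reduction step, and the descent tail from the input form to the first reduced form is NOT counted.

D = 21, ⌊√D⌋ = 4
descent: ρ → (-1,3,3)  [lands on river]
river: ρ → (3,3,-1)
ρ-cycle length = 2 (tail of 1 descent step not counted)

2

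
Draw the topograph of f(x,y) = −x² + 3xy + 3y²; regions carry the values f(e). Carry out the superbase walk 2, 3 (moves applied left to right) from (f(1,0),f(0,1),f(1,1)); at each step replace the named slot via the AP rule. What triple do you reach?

start (-1,3,5) = (f(1,0),f(0,1),f(1,1))
replace slot 2: 2·((-1)+5) − 3 = 5 → (-1,5,5)
replace slot 3: 2·((-1)+5) − 5 = 3 → (-1,5,3)

-1,5,3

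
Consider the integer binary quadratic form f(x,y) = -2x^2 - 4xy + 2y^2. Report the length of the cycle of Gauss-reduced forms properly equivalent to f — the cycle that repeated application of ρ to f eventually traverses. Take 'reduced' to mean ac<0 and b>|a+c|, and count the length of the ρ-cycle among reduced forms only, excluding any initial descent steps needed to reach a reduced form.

D = 32, ⌊√D⌋ = 5
descent: ρ → (2,4,-2)  [lands on river]
river: ρ → (-2,4,2)
ρ-cycle length = 2 (tail of 1 descent step not counted)

2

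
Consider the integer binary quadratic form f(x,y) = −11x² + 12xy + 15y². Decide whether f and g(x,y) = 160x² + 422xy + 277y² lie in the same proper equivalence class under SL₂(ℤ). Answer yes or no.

D₁ = 804, D₂ = 804
river cycle of f (length 14): (15, 18, -8), (-8, 14, 19), (19, 24, -3), (-3, 24, 19), (19, 14, -8), (-8, 18, 15), (15, 12, -11), (-11, 10, 16), (16, 22, -5), (-5, 28, 1), … (4 more)
river cycle of g (length 14): (15, 18, -8), (-8, 14, 19), (19, 24, -3), (-3, 24, 19), (19, 14, -8), (-8, 18, 15), (15, 12, -11), (-11, 10, 16), (16, 22, -5), (-5, 28, 1), … (4 more)
cycles coincide ⇒ equivalent

yes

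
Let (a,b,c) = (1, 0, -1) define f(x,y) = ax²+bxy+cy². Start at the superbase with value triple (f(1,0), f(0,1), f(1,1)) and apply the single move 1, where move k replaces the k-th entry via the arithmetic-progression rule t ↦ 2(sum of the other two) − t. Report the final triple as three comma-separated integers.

start (1,-1,0) = (f(1,0),f(0,1),f(1,1))
replace slot 1: 2·((-1)+0) − 1 = -3 → (-3,-1,0)

-3,-1,0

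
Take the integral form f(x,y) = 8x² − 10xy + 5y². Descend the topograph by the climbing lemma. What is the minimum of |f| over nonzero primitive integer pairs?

translate: b→6 (≡-10 mod 16), so (8,-10,5)→(8,6,3)
flip: (8,6,3)→(3,-6,8)
translate: b→0 (≡-6 mod 6), so (3,-6,8)→(3,0,5)
reduced (well bottom): (3,0,5) with a≤c, −a<b≤a
well minimum = a = 3

3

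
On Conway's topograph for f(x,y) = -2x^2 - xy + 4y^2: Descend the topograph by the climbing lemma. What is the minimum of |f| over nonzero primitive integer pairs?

descent: ρ → (4,1,-2)
descent: ρ → (-2,3,3)  [lands on river]
river: ρ → (3,3,-2)
river: ρ → (-2,5,1)
river: ρ → (1,5,-2)
closes: descent 2, river 4
min |a| on river = 1

1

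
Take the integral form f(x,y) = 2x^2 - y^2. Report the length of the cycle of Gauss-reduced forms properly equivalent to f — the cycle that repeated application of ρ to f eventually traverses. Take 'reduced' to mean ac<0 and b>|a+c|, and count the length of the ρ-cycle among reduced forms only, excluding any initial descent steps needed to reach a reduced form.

D = 8, ⌊√D⌋ = 2
descent: ρ → (-1,2,1)  [lands on river]
river: ρ → (1,2,-1)
ρ-cycle length = 2 (tail of 1 descent step not counted)

2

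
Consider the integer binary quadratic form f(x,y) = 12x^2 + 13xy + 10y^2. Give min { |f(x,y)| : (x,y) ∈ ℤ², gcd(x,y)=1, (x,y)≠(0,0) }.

translate: b→-11 (≡13 mod 24), so (12,13,10)→(12,-11,9)
flip: (12,-11,9)→(9,11,12)
translate: b→-7 (≡11 mod 18), so (9,11,12)→(9,-7,10)
reduced (well bottom): (9,-7,10) with a≤c, −a<b≤a
well minimum = a = 9

9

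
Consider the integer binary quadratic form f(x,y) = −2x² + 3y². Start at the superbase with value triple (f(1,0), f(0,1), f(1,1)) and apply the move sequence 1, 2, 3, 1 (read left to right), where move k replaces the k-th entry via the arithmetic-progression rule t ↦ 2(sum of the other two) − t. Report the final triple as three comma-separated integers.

start (-2,3,1) = (f(1,0),f(0,1),f(1,1))
replace slot 1: 2·(3+1) − (-2) = 10 → (10,3,1)
replace slot 2: 2·(10+1) − 3 = 19 → (10,19,1)
replace slot 3: 2·(10+19) − 1 = 57 → (10,19,57)
replace slot 1: 2·(19+57) − 10 = 142 → (142,19,57)

142,19,57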